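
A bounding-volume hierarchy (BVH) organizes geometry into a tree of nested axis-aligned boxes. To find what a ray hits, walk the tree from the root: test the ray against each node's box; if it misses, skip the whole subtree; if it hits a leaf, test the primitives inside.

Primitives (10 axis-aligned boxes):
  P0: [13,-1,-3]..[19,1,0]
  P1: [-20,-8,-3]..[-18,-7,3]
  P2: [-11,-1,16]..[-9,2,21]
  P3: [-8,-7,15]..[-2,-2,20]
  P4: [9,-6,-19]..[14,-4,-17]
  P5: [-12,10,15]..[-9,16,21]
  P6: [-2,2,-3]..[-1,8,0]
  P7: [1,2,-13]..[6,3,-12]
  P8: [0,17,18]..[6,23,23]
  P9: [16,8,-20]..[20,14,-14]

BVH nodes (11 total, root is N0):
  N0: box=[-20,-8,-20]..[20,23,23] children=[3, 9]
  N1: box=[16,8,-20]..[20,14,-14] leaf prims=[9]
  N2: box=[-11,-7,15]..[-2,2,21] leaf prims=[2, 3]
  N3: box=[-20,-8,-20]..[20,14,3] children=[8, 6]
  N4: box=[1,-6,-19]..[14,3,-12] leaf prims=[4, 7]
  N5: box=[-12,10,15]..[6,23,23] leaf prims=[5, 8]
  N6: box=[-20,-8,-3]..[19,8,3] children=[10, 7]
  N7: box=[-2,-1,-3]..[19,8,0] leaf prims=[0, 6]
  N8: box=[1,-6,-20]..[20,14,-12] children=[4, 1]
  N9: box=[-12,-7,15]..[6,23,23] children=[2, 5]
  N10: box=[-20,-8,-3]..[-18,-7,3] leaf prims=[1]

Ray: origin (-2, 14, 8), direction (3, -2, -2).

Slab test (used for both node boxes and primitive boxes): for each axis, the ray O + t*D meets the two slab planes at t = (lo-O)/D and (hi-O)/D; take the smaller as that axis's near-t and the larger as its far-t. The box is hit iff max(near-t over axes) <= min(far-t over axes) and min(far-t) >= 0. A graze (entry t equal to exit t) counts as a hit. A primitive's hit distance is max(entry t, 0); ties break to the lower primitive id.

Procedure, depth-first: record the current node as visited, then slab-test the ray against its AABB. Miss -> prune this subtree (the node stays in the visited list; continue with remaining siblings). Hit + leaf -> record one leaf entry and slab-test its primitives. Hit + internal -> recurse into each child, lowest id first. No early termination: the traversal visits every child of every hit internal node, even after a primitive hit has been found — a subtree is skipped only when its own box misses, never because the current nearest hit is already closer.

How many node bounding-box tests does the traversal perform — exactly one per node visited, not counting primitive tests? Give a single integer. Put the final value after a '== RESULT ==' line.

Traverse from the root:
N0 x:[-6,22/3] y:[-9/2,11] z:[-15/2,14] -> hit [-9/2,22/3], descend [3, 9]
  N3 x:[-6,22/3] y:[0,11] z:[5/2,14] -> hit [5/2,22/3], descend [6, 8]
    N6 x:[-6,7] y:[3,11] z:[5/2,11/2] -> hit [3,11/2], descend [7, 10]
      N7 x:[0,7] y:[3,15/2] z:[4,11/2] -> hit [4,11/2] leaf, test {P0(miss), P6(miss)}
      N10 x:[-6,-16/3] y:[21/2,11] z:[5/2,11/2] -> miss, prune
    N8 x:[1,22/3] y:[0,10] z:[10,14] -> miss, prune
  N9 x:[-10/3,8/3] y:[-9/2,21/2] z:[-15/2,-7/2] -> miss, prune

7 AABB tests over nodes [0, 3, 6, 7, 10, 8, 9]; 1 leaf entered; closest miss.

== RESULT ==
7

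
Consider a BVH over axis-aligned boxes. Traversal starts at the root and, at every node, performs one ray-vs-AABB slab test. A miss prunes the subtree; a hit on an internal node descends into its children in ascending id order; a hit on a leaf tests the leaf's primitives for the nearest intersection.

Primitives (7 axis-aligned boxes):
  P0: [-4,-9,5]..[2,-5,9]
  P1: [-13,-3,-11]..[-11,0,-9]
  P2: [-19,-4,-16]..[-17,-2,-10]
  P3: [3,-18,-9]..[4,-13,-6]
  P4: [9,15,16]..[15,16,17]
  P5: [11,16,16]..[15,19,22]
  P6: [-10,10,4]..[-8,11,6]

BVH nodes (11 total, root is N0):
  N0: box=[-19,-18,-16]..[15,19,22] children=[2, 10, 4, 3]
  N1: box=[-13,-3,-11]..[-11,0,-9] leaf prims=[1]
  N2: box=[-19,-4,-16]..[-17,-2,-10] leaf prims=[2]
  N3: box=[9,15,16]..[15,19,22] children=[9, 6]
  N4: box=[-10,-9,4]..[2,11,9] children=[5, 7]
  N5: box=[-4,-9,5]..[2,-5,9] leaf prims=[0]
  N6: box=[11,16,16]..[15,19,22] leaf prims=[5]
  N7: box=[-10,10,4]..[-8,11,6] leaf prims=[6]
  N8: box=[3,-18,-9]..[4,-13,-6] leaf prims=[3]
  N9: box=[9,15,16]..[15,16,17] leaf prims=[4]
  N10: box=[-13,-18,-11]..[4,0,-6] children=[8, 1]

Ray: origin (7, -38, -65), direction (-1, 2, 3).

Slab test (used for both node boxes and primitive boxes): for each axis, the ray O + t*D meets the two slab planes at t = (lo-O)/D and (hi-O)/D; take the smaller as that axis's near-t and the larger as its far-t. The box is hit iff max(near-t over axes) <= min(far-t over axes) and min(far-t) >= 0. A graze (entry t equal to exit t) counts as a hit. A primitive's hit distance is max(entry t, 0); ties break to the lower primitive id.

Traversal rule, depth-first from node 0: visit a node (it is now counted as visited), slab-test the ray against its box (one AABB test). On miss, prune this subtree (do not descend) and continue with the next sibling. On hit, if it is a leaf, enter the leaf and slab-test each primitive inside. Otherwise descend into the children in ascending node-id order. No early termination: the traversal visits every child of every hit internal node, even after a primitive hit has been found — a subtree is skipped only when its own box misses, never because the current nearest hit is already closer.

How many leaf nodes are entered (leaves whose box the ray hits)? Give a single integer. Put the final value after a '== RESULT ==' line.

Traverse from the root:
N0 x:[-8,26] y:[10,57/2] z:[49/3,29] -> hit [49/3,26], descend [2, 3, 4, 10]
  N2 x:[24,26] y:[17,18] z:[49/3,55/3] -> miss, prune
  N3 x:[-8,-2] y:[53/2,57/2] z:[27,29] -> miss, prune
  N4 x:[5,17] y:[29/2,49/2] z:[23,74/3] -> miss, prune
  N10 x:[3,20] y:[10,19] z:[18,59/3] -> hit [18,19], descend [1, 8]
    N1 x:[18,20] y:[35/2,19] z:[18,56/3] -> hit [18,56/3] leaf, test {P1@t=18}
    N8 x:[3,4] y:[10,25/2] z:[56/3,59/3] -> miss, prune

order=[0, 2, 3, 4, 10, 1, 8]  |boxes|=7  |leaves|=1  hit=P1

== RESULT ==
1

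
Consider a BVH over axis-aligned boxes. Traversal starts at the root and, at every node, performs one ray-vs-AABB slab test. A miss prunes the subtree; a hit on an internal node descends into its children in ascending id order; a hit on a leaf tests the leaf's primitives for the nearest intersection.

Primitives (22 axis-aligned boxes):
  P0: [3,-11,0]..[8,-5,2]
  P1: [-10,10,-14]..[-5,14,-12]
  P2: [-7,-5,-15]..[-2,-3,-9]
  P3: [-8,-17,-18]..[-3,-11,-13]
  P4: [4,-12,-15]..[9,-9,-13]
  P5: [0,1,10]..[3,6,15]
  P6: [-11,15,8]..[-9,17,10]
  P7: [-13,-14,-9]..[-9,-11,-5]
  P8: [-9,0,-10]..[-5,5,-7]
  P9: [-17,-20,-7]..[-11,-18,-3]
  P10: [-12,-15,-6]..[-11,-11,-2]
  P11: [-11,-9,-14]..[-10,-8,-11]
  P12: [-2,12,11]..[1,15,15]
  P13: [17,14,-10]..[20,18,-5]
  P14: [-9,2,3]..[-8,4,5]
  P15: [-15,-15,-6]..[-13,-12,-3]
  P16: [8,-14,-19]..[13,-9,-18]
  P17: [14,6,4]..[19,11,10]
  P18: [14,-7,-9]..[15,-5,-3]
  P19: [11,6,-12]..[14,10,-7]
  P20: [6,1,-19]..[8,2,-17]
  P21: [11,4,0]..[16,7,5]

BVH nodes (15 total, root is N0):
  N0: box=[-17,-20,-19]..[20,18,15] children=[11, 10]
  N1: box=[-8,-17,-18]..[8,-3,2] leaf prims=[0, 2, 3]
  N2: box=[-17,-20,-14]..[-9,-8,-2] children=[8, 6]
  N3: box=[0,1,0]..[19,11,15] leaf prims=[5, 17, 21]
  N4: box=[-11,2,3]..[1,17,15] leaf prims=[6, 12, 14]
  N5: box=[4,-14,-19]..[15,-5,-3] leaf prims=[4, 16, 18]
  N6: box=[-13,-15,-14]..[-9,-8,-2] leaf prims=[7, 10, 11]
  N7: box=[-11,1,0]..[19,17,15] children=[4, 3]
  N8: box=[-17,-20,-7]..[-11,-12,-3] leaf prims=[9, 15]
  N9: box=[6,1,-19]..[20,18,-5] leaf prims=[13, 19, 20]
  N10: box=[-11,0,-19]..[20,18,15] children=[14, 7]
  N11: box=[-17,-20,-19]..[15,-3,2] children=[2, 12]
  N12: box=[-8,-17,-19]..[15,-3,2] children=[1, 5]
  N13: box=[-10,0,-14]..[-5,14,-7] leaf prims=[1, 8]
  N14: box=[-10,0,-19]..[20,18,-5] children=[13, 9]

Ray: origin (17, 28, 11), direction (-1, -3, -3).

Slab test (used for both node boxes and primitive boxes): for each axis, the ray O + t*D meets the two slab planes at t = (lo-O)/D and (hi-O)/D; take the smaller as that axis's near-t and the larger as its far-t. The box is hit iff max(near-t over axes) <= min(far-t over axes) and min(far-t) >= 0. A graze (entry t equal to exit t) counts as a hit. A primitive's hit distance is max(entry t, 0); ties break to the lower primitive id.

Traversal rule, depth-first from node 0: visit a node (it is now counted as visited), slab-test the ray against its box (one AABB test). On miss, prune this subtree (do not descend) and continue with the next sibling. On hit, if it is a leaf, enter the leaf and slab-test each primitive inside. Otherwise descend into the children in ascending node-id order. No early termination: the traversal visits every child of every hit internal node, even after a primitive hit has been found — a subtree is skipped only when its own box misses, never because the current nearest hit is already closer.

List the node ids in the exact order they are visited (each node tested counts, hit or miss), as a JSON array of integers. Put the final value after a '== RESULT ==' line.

Trace the traversal:
N0 x:[-3,34] y:[10/3,16] z:[-4/3,10] -> hit [10/3,10], descend [10, 11]
  N10 x:[-3,28] y:[10/3,28/3] z:[-4/3,10] -> hit [10/3,28/3], descend [7, 14]
    N7 x:[-2,28] y:[11/3,9] z:[-4/3,11/3] -> hit [11/3,11/3], descend [3, 4]
      N3 x:[-2,17] y:[17/3,9] z:[-4/3,11/3] -> miss, prune
      N4 x:[16,28] y:[11/3,26/3] z:[-4/3,8/3] -> miss, prune
    N14 x:[-3,27] y:[10/3,28/3] z:[16/3,10] -> hit [16/3,28/3], descend [9, 13]
      N9 x:[-3,11] y:[10/3,9] z:[16/3,10] -> hit [16/3,9] leaf, test {P13(miss), P19@t=6, P20(miss)}
      N13 x:[22,27] y:[14/3,28/3] z:[6,25/3] -> miss, prune
  N11 x:[2,34] y:[31/3,16] z:[3,10] -> miss, prune

order=[0, 10, 7, 3, 4, 14, 9, 13, 11]  |boxes|=9  |leaves|=1  hit=P19

== RESULT ==
[0, 10, 7, 3, 4, 14, 9, 13, 11]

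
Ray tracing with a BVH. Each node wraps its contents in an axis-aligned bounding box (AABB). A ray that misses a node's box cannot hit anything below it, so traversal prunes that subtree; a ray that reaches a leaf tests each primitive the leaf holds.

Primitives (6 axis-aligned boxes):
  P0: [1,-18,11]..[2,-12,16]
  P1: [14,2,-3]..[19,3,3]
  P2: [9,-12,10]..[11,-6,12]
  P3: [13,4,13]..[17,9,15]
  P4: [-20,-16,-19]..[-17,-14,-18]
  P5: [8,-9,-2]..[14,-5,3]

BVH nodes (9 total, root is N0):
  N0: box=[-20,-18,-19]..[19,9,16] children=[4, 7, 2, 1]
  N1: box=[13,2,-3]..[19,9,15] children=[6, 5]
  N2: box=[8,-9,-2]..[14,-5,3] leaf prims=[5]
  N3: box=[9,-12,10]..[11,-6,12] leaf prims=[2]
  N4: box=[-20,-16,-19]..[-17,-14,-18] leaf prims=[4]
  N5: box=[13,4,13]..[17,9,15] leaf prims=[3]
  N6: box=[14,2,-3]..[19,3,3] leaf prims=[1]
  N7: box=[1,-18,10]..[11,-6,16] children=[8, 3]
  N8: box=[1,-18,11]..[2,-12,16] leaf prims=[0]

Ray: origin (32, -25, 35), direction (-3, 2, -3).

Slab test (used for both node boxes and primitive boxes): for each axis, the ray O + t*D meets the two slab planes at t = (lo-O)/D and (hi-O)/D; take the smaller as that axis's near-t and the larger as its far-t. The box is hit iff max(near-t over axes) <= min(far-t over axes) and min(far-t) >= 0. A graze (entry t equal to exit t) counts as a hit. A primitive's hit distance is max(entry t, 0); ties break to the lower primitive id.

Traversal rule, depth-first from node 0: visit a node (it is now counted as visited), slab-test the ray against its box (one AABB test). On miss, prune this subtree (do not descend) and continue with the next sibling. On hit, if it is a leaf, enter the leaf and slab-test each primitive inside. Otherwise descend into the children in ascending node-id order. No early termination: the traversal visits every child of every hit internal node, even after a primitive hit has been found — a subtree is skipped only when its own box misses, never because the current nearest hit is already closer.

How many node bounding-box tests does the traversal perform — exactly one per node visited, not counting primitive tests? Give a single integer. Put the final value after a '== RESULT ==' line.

Traverse from the root:
N0 x:[13/3,52/3] y:[7/2,17] z:[19/3,18] -> hit [19/3,17], descend [1, 2, 4, 7]
  N1 x:[13/3,19/3] y:[27/2,17] z:[20/3,38/3] -> miss, prune
  N2 x:[6,8] y:[8,10] z:[32/3,37/3] -> miss, prune
  N4 x:[49/3,52/3] y:[9/2,11/2] z:[53/3,18] -> miss, prune
  N7 x:[7,31/3] y:[7/2,19/2] z:[19/3,25/3] -> hit [7,25/3], descend [3, 8]
    N3 x:[7,23/3] y:[13/2,19/2] z:[23/3,25/3] -> hit [23/3,23/3] leaf, test {P2@t=23/3}
    N8 x:[10,31/3] y:[7/2,13/2] z:[19/3,8] -> miss, prune

Summary -> nodes [0, 1, 2, 4, 7, 3, 8]; box-tests=7; leaf-entries=1; first=P2

== RESULT ==
7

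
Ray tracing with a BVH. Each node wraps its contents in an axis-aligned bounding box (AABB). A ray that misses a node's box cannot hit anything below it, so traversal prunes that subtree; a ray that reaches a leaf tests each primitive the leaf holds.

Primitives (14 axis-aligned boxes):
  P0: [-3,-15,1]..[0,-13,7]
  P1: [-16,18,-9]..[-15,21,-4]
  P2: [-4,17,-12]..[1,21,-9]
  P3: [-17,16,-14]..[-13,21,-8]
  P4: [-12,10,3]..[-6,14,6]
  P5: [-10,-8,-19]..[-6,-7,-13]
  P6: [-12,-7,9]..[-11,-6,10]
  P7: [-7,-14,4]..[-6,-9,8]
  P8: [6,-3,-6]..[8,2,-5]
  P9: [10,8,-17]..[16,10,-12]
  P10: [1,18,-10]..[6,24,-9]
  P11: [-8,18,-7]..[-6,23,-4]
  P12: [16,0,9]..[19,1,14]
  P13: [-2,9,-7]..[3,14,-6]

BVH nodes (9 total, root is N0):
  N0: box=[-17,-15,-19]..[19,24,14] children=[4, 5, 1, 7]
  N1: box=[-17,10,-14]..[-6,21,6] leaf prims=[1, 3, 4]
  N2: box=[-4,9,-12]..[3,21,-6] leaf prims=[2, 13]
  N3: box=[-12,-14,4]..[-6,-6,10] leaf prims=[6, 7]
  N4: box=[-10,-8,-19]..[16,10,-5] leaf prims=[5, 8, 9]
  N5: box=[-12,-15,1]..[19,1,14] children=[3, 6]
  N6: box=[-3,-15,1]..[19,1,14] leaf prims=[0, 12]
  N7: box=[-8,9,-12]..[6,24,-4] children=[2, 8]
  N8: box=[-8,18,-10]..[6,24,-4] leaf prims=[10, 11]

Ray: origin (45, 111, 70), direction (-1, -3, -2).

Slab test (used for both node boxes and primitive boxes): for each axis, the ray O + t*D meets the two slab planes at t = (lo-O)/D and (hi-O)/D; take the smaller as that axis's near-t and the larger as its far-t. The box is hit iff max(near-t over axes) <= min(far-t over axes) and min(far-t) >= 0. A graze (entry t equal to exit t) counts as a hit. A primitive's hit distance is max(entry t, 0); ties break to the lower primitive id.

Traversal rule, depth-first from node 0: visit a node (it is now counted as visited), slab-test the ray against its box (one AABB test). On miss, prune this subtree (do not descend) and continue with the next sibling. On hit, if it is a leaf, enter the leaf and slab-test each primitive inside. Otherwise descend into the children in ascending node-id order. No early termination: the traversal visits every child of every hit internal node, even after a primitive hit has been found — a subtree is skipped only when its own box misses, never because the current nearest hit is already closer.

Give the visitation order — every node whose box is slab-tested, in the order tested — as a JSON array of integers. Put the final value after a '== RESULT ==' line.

Traverse from the root:
N0 x:[26,62] y:[29,42] z:[28,89/2] -> hit [29,42], descend [1, 4, 5, 7]
  N1 x:[51,62] y:[30,101/3] z:[32,42] -> miss, prune
  N4 x:[29,55] y:[101/3,119/3] z:[75/2,89/2] -> hit [75/2,119/3] leaf, test {P5(miss), P8@t=75/2, P9(miss)}
  N5 x:[26,57] y:[110/3,42] z:[28,69/2] -> miss, prune
  N7 x:[39,53] y:[29,34] z:[37,41] -> miss, prune

Summary -> nodes [0, 1, 4, 5, 7]; box-tests=5; leaf-entries=1; first=P8

== RESULT ==
[0, 1, 4, 5, 7]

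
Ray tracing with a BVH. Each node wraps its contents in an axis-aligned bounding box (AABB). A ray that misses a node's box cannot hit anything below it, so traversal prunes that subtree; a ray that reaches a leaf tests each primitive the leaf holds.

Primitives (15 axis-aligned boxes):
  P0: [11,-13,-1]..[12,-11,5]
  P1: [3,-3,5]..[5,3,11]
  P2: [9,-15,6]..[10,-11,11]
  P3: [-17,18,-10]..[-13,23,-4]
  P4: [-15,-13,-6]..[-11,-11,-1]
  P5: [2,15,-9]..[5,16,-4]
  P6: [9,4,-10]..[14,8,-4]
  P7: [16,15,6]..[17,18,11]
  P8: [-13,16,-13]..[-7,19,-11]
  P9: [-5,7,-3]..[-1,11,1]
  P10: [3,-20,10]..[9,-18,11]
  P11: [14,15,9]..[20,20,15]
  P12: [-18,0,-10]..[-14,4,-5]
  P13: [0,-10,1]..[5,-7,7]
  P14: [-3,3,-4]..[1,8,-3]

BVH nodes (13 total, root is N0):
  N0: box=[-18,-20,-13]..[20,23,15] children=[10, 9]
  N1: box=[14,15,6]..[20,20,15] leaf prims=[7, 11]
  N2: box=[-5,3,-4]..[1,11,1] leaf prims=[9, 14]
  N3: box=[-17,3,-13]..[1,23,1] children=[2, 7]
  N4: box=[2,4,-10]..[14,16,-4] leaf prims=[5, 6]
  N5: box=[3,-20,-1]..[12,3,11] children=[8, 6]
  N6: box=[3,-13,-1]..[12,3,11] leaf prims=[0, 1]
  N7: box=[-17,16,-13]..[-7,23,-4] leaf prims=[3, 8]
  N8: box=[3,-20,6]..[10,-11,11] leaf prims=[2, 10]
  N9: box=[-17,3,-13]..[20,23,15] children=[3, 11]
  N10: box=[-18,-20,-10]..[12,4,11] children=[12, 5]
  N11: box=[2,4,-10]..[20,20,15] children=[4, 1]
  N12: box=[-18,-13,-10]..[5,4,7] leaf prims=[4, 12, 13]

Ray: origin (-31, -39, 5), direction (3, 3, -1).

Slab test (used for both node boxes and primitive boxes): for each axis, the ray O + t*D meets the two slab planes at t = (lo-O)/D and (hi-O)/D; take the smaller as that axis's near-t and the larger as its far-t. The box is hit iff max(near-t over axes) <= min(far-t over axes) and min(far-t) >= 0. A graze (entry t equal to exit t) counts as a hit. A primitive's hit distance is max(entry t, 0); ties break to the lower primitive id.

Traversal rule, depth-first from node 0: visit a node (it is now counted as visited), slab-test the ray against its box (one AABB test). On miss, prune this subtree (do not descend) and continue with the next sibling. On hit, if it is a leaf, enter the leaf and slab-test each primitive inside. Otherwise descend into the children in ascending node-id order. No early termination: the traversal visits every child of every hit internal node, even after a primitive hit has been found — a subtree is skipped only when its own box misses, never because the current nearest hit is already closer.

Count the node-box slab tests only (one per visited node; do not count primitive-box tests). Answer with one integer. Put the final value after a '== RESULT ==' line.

Trace the traversal:
N0 x:[13/3,17] y:[19/3,62/3] z:[-10,18] -> hit [19/3,17], descend [9, 10]
  N9 x:[14/3,17] y:[14,62/3] z:[-10,18] -> hit [14,17], descend [3, 11]
    N3 x:[14/3,32/3] y:[14,62/3] z:[4,18] -> miss, prune
    N11 x:[11,17] y:[43/3,59/3] z:[-10,15] -> hit [43/3,15], descend [1, 4]
      N1 x:[15,17] y:[18,59/3] z:[-10,-1] -> miss, prune
      N4 x:[11,15] y:[43/3,55/3] z:[9,15] -> hit [43/3,15] leaf, test {P5(miss), P6@t=43/3}
  N10 x:[13/3,43/3] y:[19/3,43/3] z:[-6,15] -> hit [19/3,43/3], descend [5, 12]
    N5 x:[34/3,43/3] y:[19/3,14] z:[-6,6] -> miss, prune
    N12 x:[13/3,12] y:[26/3,43/3] z:[-2,15] -> hit [26/3,12] leaf, test {P4(miss), P12(miss), P13(miss)}

order=[0, 9, 3, 11, 1, 4, 10, 5, 12]  |boxes|=9  |leaves|=2  hit=P6

== RESULT ==
9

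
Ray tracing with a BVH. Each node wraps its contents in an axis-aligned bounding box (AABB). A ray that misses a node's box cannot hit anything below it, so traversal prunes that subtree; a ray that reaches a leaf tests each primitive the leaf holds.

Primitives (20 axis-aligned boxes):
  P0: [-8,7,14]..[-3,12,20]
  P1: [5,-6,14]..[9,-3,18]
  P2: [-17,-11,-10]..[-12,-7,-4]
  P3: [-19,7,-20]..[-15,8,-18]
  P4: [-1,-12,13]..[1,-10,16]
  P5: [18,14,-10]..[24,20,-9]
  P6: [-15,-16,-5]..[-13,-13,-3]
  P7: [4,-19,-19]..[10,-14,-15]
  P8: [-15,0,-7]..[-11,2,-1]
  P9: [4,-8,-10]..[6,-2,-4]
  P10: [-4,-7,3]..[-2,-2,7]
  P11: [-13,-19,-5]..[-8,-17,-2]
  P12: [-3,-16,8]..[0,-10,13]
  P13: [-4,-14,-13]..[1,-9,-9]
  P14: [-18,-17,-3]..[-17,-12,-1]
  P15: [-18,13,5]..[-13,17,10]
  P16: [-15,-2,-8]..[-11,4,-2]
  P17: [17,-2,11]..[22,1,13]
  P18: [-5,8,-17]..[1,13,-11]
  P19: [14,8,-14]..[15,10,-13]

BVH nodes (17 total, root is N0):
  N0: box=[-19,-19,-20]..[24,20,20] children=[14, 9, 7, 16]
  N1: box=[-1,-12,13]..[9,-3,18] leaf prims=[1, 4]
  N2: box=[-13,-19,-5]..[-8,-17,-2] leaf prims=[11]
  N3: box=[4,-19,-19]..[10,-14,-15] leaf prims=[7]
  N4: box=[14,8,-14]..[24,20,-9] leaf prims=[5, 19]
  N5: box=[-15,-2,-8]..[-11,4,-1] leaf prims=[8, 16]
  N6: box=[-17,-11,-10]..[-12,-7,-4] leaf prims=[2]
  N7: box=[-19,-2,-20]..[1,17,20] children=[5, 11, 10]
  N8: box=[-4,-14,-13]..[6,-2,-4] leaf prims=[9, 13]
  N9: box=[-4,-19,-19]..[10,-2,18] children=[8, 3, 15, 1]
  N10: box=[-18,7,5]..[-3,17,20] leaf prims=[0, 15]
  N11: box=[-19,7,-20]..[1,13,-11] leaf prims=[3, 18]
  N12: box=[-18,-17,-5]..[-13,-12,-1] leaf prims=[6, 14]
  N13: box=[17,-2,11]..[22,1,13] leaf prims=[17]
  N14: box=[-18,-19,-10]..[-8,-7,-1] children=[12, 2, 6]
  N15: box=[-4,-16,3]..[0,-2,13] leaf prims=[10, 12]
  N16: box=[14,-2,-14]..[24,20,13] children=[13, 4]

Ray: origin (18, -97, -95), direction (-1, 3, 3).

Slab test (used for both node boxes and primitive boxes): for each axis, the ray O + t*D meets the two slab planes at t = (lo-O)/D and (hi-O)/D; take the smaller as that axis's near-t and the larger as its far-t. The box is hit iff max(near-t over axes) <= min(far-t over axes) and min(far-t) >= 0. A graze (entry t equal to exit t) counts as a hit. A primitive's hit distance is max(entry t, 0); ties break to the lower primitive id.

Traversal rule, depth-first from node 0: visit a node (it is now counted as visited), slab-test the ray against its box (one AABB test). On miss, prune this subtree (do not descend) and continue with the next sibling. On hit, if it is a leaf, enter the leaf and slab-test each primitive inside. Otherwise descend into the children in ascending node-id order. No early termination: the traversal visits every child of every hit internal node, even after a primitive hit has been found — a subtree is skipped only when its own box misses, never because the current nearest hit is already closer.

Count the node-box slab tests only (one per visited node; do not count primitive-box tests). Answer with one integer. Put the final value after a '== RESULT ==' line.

Trace the traversal:
N0 x:[-6,37] y:[26,39] z:[25,115/3] -> hit [26,37], descend [7, 9, 14, 16]
  N7 x:[17,37] y:[95/3,38] z:[25,115/3] -> hit [95/3,37], descend [5, 10, 11]
    N5 x:[29,33] y:[95/3,101/3] z:[29,94/3] -> miss, prune
    N10 x:[21,36] y:[104/3,38] z:[100/3,115/3] -> hit [104/3,36] leaf, test {P0(miss), P15(miss)}
    N11 x:[17,37] y:[104/3,110/3] z:[25,28] -> miss, prune
  N9 x:[8,22] y:[26,95/3] z:[76/3,113/3] -> miss, prune
  N14 x:[26,36] y:[26,30] z:[85/3,94/3] -> hit [85/3,30], descend [2, 6, 12]
    N2 x:[26,31] y:[26,80/3] z:[30,31] -> miss, prune
    N6 x:[30,35] y:[86/3,30] z:[85/3,91/3] -> hit [30,30] leaf, test {P2@t=30}
    N12 x:[31,36] y:[80/3,85/3] z:[30,94/3] -> miss, prune
  N16 x:[-6,4] y:[95/3,39] z:[27,36] -> miss, prune

11 AABB tests over nodes [0, 7, 5, 10, 11, 9, 14, 2, 6, 12, 16]; 2 leaves entered; closest P2.

== RESULT ==
11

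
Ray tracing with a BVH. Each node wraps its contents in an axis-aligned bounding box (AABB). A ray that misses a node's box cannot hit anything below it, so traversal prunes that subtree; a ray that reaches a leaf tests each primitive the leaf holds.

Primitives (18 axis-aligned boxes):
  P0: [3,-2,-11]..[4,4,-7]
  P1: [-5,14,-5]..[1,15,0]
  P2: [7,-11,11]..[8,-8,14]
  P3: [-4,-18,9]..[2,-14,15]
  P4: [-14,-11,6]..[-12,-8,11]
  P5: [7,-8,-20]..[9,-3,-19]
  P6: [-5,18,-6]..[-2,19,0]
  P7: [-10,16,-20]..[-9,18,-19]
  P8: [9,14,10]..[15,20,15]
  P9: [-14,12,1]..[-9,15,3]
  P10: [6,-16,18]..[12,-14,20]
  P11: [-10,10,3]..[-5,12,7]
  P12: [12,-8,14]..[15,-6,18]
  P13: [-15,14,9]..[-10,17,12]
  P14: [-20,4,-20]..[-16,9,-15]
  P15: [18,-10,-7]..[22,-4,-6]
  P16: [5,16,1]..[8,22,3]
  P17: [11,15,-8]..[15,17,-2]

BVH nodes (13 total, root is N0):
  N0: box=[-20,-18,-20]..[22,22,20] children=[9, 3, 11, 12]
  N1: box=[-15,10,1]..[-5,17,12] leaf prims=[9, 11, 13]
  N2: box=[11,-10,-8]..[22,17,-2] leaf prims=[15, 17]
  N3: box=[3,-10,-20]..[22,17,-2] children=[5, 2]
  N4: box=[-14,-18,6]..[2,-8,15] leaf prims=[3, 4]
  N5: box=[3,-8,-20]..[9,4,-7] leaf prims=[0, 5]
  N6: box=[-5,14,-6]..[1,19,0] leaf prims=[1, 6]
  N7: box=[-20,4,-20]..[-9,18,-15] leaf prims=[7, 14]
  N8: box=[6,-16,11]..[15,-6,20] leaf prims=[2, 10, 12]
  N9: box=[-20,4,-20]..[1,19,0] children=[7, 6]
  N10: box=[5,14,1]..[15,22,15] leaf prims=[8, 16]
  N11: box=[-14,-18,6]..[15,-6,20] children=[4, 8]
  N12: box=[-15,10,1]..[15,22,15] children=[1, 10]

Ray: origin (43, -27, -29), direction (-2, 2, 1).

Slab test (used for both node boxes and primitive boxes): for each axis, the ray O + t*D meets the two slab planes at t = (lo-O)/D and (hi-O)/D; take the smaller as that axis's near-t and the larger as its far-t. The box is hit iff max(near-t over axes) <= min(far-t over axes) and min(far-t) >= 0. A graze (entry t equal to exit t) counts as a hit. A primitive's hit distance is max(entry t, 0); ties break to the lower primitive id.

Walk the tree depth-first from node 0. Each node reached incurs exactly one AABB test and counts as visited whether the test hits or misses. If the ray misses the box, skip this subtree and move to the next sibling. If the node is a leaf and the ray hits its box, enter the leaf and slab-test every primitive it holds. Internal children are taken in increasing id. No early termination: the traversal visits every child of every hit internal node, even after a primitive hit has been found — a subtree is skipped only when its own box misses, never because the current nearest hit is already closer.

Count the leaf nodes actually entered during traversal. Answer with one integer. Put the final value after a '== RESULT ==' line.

Walk:
N0 x:[21/2,63/2] y:[9/2,49/2] z:[9,49] -> hit [21/2,49/2], descend [3, 9, 11, 12]
  N3 x:[21/2,20] y:[17/2,22] z:[9,27] -> hit [21/2,20], descend [2, 5]
    N2 x:[21/2,16] y:[17/2,22] z:[21,27] -> miss, prune
    N5 x:[17,20] y:[19/2,31/2] z:[9,22] -> miss, prune
  N9 x:[21,63/2] y:[31/2,23] z:[9,29] -> hit [21,23], descend [6, 7]
    N6 x:[21,24] y:[41/2,23] z:[23,29] -> hit [23,23] leaf, test {P1(miss), P6@t=23}
    N7 x:[26,63/2] y:[31/2,45/2] z:[9,14] -> miss, prune
  N11 x:[14,57/2] y:[9/2,21/2] z:[35,49] -> miss, prune
  N12 x:[14,29] y:[37/2,49/2] z:[30,44] -> miss, prune

Visited [0, 3, 2, 5, 9, 6, 7, 11, 12]. Tests: 9 box, 1 leaf. Nearest: P6.

== RESULT ==
1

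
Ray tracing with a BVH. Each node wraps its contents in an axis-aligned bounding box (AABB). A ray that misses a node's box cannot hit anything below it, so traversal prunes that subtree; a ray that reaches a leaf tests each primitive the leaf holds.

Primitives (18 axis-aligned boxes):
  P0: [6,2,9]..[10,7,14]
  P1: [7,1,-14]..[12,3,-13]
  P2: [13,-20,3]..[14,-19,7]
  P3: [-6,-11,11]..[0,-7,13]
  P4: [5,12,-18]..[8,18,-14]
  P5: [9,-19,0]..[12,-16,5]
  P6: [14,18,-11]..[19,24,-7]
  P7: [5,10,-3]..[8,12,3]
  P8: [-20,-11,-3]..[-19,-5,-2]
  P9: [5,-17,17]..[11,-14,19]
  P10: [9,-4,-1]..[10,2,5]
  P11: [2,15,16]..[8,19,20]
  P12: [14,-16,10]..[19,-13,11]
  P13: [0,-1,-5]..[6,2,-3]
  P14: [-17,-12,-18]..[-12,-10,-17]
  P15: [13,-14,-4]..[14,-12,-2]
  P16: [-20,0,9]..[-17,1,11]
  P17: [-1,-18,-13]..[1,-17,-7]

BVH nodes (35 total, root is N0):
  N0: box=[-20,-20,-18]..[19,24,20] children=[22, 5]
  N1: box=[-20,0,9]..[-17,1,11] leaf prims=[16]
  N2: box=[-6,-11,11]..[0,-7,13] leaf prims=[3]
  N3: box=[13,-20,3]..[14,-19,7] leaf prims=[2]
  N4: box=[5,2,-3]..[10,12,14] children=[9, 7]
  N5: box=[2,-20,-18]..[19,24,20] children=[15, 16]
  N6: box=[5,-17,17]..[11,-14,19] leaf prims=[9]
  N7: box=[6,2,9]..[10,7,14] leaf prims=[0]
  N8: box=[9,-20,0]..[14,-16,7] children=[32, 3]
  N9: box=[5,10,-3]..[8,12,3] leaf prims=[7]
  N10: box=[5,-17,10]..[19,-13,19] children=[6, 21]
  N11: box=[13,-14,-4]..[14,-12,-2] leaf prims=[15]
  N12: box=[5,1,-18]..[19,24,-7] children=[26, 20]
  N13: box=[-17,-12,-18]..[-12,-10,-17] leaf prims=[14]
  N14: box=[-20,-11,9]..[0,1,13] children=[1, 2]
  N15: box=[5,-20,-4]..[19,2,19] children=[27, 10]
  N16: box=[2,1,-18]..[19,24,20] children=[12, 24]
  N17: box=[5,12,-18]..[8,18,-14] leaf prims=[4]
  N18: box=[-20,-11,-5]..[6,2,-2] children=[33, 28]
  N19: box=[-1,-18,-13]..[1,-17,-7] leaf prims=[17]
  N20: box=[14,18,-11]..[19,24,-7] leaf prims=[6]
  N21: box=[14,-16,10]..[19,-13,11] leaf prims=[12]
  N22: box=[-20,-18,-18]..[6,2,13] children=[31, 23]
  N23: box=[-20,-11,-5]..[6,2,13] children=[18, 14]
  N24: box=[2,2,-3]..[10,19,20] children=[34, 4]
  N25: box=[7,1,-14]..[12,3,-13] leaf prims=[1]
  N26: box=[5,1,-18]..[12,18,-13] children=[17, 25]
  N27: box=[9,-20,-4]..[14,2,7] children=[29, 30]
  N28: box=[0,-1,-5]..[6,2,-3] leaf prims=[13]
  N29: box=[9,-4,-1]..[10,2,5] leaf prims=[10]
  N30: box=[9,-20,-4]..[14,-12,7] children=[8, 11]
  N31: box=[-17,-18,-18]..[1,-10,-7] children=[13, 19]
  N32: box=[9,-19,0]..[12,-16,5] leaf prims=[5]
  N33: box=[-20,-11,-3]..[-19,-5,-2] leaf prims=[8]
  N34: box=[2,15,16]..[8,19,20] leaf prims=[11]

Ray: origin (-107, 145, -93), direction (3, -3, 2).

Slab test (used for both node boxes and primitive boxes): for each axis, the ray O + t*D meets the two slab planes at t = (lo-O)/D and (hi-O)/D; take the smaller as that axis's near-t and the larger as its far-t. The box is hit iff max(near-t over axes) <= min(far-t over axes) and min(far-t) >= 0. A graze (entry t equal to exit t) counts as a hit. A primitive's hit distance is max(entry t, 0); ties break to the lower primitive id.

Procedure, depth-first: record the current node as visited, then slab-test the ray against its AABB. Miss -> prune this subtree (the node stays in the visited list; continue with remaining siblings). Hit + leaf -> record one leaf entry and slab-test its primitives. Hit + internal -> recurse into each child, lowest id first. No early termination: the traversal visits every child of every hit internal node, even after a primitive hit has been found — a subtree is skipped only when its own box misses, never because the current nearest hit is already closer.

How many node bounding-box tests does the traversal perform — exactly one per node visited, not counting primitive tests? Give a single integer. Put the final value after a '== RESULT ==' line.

Trace the traversal:
N0 x:[29,42] y:[121/3,55] z:[75/2,113/2] -> hit [121/3,42], descend [5, 22]
  N5 x:[109/3,42] y:[121/3,55] z:[75/2,113/2] -> hit [121/3,42], descend [15, 16]
    N15 x:[112/3,42] y:[143/3,55] z:[89/2,56] -> miss, prune
    N16 x:[109/3,42] y:[121/3,48] z:[75/2,113/2] -> hit [121/3,42], descend [12, 24]
      N12 x:[112/3,42] y:[121/3,48] z:[75/2,43] -> hit [121/3,42], descend [20, 26]
        N20 x:[121/3,42] y:[121/3,127/3] z:[41,43] -> hit [41,42] leaf, test {P6@t=41}
        N26 x:[112/3,119/3] y:[127/3,48] z:[75/2,40] -> miss, prune
      N24 x:[109/3,39] y:[42,143/3] z:[45,113/2] -> miss, prune
  N22 x:[29,113/3] y:[143/3,163/3] z:[75/2,53] -> miss, prune

9 AABB tests over nodes [0, 5, 15, 16, 12, 20, 26, 24, 22]; 1 leaf entered; closest P6.

== RESULT ==
9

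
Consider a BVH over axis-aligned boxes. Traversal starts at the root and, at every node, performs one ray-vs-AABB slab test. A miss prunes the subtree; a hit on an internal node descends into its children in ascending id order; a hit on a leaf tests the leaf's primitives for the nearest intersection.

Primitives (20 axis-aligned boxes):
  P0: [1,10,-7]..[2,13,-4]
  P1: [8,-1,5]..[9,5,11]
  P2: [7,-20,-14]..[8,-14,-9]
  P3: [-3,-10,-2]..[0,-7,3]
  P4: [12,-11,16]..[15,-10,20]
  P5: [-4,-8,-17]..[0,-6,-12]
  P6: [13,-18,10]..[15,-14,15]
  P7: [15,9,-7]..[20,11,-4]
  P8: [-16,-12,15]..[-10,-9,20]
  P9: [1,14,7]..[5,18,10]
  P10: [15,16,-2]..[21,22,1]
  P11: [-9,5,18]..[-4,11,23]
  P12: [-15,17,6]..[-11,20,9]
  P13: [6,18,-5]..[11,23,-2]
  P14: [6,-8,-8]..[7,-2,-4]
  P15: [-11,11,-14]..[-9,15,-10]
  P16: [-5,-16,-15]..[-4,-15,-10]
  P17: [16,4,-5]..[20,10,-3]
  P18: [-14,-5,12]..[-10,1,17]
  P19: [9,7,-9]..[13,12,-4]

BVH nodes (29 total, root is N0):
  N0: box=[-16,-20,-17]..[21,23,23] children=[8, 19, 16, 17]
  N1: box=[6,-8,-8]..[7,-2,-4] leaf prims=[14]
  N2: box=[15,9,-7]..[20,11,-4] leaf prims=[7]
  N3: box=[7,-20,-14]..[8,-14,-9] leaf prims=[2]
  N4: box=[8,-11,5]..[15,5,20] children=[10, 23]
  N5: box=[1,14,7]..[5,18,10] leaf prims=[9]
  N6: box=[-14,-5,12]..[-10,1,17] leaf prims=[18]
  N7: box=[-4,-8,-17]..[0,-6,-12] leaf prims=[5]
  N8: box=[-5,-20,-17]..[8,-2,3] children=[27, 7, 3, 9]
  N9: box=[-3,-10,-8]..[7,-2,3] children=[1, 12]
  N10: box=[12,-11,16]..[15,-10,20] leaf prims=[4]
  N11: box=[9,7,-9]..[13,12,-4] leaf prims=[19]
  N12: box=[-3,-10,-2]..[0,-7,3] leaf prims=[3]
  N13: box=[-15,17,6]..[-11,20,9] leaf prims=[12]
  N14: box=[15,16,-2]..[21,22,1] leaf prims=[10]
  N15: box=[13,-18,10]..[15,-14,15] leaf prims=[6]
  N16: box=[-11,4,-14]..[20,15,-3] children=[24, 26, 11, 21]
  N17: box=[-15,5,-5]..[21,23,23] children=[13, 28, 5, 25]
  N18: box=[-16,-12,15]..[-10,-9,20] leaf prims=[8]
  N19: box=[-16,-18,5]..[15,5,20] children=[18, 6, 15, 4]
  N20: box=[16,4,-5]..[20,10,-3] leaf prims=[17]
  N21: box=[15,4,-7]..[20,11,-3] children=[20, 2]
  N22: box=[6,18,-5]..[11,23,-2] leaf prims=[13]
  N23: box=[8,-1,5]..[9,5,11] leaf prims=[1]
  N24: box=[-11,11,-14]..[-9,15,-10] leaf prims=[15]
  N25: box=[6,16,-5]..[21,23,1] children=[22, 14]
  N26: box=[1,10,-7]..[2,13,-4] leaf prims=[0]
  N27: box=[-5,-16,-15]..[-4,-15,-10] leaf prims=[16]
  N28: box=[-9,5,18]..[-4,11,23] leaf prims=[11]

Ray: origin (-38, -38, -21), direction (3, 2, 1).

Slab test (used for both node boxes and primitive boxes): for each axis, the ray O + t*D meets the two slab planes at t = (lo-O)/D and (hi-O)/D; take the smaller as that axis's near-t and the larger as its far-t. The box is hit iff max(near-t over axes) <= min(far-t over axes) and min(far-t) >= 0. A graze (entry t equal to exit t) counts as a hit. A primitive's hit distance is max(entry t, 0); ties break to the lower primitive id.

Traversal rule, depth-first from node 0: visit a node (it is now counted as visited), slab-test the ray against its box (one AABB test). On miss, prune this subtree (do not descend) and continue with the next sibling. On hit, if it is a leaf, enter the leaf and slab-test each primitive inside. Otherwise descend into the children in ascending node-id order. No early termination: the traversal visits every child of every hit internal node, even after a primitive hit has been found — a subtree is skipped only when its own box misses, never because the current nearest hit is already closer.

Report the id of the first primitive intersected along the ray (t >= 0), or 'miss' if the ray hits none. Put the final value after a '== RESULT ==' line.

Traverse from the root:
N0 x:[22/3,59/3] y:[9,61/2] z:[4,44] -> hit [9,59/3], descend [8, 16, 17, 19]
  N8 x:[11,46/3] y:[9,18] z:[4,24] -> hit [11,46/3], descend [3, 7, 9, 27]
    N3 x:[15,46/3] y:[9,12] z:[7,12] -> miss, prune
    N7 x:[34/3,38/3] y:[15,16] z:[4,9] -> miss, prune
    N9 x:[35/3,15] y:[14,18] z:[13,24] -> hit [14,15], descend [1, 12]
      N1 x:[44/3,15] y:[15,18] z:[13,17] -> hit [15,15] leaf, test {P14@t=15}
      N12 x:[35/3,38/3] y:[14,31/2] z:[19,24] -> miss, prune
    N27 x:[11,34/3] y:[11,23/2] z:[6,11] -> hit [11,11] leaf, test {P16@t=11}
  N16 x:[9,58/3] y:[21,53/2] z:[7,18] -> miss, prune
  N17 x:[23/3,59/3] y:[43/2,61/2] z:[16,44] -> miss, prune
  N19 x:[22/3,53/3] y:[10,43/2] z:[26,41] -> miss, prune

Visited [0, 8, 3, 7, 9, 1, 12, 27, 16, 17, 19]. Tests: 11 box, 2 leaf. Nearest: P16.

== RESULT ==
16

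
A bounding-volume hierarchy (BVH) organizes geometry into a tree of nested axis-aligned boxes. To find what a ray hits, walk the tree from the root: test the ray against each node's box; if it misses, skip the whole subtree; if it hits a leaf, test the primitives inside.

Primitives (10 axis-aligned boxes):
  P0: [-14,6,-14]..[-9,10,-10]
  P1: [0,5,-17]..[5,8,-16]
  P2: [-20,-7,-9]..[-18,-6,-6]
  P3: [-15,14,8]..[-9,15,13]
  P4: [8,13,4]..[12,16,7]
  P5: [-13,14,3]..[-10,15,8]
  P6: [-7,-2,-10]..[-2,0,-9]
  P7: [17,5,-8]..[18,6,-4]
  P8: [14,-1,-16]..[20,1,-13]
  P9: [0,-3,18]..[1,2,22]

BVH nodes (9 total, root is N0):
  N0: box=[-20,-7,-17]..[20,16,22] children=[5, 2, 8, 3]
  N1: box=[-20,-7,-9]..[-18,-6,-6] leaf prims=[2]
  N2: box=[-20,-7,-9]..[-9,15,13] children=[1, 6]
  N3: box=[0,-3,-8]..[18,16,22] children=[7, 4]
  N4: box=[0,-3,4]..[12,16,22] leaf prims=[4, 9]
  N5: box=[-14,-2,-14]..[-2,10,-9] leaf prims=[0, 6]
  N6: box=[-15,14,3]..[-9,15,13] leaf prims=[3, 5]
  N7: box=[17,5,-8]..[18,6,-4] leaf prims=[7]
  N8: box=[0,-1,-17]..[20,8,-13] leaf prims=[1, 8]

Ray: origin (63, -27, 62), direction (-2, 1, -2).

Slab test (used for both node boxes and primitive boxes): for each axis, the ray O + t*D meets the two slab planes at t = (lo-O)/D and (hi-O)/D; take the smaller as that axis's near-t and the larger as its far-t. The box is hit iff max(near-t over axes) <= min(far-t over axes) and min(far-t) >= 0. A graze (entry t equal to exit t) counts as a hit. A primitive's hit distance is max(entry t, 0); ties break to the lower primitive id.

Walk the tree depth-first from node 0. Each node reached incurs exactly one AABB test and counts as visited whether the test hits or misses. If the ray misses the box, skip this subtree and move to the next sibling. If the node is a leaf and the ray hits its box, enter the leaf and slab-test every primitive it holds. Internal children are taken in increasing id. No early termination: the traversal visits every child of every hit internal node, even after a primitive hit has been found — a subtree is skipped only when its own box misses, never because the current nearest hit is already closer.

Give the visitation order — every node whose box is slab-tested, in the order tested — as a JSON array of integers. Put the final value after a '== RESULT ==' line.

Traverse from the root:
N0 x:[43/2,83/2] y:[20,43] z:[20,79/2] -> hit [43/2,79/2], descend [2, 3, 5, 8]
  N2 x:[36,83/2] y:[20,42] z:[49/2,71/2] -> miss, prune
  N3 x:[45/2,63/2] y:[24,43] z:[20,35] -> hit [24,63/2], descend [4, 7]
    N4 x:[51/2,63/2] y:[24,43] z:[20,29] -> hit [51/2,29] leaf, test {P4(miss), P9(miss)}
    N7 x:[45/2,23] y:[32,33] z:[33,35] -> miss, prune
  N5 x:[65/2,77/2] y:[25,37] z:[71/2,38] -> hit [71/2,37] leaf, test {P0@t=36, P6(miss)}
  N8 x:[43/2,63/2] y:[26,35] z:[75/2,79/2] -> miss, prune

Summary -> nodes [0, 2, 3, 4, 7, 5, 8]; box-tests=7; leaf-entries=2; first=P0

== RESULT ==
[0, 2, 3, 4, 7, 5, 8]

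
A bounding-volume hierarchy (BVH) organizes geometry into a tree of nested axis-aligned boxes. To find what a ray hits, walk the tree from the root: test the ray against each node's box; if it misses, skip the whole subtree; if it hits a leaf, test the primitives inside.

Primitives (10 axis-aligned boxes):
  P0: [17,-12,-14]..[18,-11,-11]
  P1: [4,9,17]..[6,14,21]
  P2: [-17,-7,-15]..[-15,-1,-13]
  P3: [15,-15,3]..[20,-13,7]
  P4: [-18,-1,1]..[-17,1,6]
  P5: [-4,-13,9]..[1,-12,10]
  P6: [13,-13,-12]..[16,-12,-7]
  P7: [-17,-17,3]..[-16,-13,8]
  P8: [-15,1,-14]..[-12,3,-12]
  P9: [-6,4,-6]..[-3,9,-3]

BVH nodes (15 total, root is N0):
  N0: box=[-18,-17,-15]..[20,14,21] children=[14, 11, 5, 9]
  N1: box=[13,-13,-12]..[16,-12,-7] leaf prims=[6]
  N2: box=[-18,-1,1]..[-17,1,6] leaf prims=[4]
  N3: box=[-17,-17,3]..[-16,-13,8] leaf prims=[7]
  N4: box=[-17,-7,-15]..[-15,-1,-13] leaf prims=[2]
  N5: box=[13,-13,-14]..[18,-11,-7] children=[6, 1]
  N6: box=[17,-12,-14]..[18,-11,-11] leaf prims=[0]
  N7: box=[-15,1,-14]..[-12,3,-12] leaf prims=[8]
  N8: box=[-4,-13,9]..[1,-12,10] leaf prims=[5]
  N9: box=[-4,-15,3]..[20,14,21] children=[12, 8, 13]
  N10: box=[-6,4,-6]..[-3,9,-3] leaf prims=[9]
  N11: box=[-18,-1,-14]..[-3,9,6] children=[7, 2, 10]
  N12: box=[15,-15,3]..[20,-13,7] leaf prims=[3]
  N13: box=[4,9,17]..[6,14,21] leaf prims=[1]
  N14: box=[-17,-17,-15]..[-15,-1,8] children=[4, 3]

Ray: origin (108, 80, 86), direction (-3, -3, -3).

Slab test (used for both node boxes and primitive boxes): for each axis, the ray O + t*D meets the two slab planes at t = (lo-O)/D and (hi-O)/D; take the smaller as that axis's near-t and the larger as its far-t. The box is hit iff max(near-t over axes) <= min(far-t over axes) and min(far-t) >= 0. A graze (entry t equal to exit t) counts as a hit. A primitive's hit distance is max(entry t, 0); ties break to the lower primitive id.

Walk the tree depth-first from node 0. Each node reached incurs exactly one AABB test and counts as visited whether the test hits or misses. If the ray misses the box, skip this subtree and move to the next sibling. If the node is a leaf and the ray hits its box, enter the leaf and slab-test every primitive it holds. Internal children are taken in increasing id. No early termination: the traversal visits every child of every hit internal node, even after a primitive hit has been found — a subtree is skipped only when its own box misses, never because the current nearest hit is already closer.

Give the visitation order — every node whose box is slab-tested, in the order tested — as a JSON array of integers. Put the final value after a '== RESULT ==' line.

Trace the traversal:
N0 x:[88/3,42] y:[22,97/3] z:[65/3,101/3] -> hit [88/3,97/3], descend [5, 9, 11, 14]
  N5 x:[30,95/3] y:[91/3,31] z:[31,100/3] -> hit [31,31], descend [1, 6]
    N1 x:[92/3,95/3] y:[92/3,31] z:[31,98/3] -> hit [31,31] leaf, test {P6@t=31}
    N6 x:[30,91/3] y:[91/3,92/3] z:[97/3,100/3] -> miss, prune
  N9 x:[88/3,112/3] y:[22,95/3] z:[65/3,83/3] -> miss, prune
  N11 x:[37,42] y:[71/3,27] z:[80/3,100/3] -> miss, prune
  N14 x:[41,125/3] y:[27,97/3] z:[26,101/3] -> miss, prune

7 AABB tests over nodes [0, 5, 1, 6, 9, 11, 14]; 1 leaf entered; closest P6.

== RESULT ==
[0, 5, 1, 6, 9, 11, 14]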